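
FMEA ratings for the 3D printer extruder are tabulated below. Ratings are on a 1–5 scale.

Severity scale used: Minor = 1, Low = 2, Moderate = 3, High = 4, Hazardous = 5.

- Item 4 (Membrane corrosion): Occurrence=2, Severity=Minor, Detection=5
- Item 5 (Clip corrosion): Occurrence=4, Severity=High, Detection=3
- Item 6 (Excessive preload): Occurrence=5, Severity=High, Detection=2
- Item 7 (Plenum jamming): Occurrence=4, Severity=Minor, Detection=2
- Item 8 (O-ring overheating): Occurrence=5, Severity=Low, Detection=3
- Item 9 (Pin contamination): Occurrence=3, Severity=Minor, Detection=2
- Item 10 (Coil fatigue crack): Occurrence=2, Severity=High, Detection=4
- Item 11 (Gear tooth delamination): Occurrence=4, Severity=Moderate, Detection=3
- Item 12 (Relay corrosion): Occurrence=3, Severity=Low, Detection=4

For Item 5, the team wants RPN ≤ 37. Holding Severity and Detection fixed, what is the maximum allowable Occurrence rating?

Item 5: S=4, O=4, D=3 → current RPN = 48.
Fixed product = 12. Need 12 × O ≤ 37, so O ≤ 37/12 = 3.08.
Maximum integer Occurrence rating = 3 (gives RPN 36; O=4 would give 48 > 37).

3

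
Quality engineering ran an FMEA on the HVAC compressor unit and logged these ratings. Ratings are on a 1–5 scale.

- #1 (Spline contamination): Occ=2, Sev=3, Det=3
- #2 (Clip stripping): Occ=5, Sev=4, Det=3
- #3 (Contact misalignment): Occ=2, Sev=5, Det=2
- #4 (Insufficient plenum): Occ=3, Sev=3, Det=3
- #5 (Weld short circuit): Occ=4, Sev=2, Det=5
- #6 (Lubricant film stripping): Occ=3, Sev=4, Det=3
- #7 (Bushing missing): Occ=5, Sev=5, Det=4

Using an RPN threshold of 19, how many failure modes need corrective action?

RPN = Severity × Occurrence × Detection:
  #1: 3 × 2 × 3 = 18
  #2: 4 × 5 × 3 = 60
  #3: 5 × 2 × 2 = 20
  #4: 3 × 3 × 3 = 27
  #5: 2 × 4 × 5 = 40
  #6: 4 × 3 × 3 = 36
  #7: 5 × 5 × 4 = 100
Modes with RPN ≥ 19: #2 (60), #3 (20), #4 (27), #5 (40), #6 (36), #7 (100) → 6.

6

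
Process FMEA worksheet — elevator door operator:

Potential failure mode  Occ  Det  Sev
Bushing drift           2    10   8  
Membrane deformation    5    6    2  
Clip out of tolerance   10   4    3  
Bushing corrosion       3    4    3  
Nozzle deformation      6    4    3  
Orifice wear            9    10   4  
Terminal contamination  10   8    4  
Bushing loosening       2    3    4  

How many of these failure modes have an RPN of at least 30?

RPN = Severity × Occurrence × Detection:
  Bushing drift: 8 × 2 × 10 = 160
  Membrane deformation: 2 × 5 × 6 = 60
  Clip out of tolerance: 3 × 10 × 4 = 120
  Bushing corrosion: 3 × 3 × 4 = 36
  Nozzle deformation: 3 × 6 × 4 = 72
  Orifice wear: 4 × 9 × 10 = 360
  Terminal contamination: 4 × 10 × 8 = 320
  Bushing loosening: 4 × 2 × 3 = 24
Modes with RPN ≥ 30: Bushing drift (160), Membrane deformation (60), Clip out of tolerance (120), Bushing corrosion (36), Nozzle deformation (72), Orifice wear (360), Terminal contamination (320) → 7.

7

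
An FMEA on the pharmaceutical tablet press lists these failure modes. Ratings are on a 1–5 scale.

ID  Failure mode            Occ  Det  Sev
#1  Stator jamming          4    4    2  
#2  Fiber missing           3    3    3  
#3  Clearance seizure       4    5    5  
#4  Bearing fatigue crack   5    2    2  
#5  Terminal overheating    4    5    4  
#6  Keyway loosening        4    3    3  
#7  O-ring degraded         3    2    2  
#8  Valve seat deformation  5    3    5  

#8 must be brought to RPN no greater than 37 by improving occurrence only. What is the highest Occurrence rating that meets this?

#8: S=5, O=5, D=3 → current RPN = 75.
Fixed product = 15. Need 15 × O ≤ 37, so O ≤ 37/15 = 2.47.
Maximum integer Occurrence rating = 2 (gives RPN 30; O=3 would give 45 > 37).

2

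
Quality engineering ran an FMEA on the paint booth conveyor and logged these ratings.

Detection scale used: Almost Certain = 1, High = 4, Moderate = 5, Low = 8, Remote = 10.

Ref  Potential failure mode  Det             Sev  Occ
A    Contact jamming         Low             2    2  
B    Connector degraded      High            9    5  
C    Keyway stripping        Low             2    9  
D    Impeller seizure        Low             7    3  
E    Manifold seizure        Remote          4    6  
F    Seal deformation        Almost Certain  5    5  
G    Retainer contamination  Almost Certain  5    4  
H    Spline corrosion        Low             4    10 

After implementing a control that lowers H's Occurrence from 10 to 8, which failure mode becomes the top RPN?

H

RPN = Severity × Occurrence × Detection:
  A: 2 × 2 × 8 = 32
  B: 9 × 5 × 4 = 180
  C: 2 × 9 × 8 = 144
  D: 7 × 3 × 8 = 168
  E: 4 × 6 × 10 = 240
  F: 5 × 5 × 1 = 25
  G: 5 × 4 × 1 = 20
  H: 4 × 10 × 8 = 320
After action: H → 4 × 8 × 8 = 256.
Revised RPNs: H=256, E=240, B=180, D=168, C=144, A=32, F=25, G=20.
Highest is now H (256).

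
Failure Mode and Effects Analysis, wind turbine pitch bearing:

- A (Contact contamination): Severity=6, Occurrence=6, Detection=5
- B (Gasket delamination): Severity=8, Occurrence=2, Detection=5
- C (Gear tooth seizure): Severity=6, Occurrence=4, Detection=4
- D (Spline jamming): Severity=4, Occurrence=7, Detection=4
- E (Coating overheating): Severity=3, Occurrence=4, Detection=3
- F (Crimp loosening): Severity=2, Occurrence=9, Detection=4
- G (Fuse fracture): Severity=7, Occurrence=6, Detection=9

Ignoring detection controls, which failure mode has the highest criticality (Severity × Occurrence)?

Criticality = Severity × Occurrence:
  A: 6 × 6 = 36
  B: 8 × 2 = 16
  C: 6 × 4 = 24
  D: 4 × 7 = 28
  E: 3 × 4 = 12
  F: 2 × 9 = 18
  G: 7 × 6 = 42
Highest criticality is 42 → G.

G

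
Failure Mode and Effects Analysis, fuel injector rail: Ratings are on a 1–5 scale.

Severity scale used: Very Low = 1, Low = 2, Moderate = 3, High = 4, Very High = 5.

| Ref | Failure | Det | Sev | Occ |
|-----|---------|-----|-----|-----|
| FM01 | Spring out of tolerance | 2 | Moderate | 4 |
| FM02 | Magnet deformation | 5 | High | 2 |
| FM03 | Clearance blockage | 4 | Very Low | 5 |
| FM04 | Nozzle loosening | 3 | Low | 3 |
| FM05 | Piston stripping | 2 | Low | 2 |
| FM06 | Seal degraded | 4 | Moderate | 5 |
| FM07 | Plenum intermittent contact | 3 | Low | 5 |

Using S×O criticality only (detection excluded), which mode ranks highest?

Criticality = Severity × Occurrence:
  FM01: 3 × 4 = 12
  FM02: 4 × 2 = 8
  FM03: 1 × 5 = 5
  FM04: 2 × 3 = 6
  FM05: 2 × 2 = 4
  FM06: 3 × 5 = 15
  FM07: 2 × 5 = 10
Highest criticality is 15 → FM06.

FM06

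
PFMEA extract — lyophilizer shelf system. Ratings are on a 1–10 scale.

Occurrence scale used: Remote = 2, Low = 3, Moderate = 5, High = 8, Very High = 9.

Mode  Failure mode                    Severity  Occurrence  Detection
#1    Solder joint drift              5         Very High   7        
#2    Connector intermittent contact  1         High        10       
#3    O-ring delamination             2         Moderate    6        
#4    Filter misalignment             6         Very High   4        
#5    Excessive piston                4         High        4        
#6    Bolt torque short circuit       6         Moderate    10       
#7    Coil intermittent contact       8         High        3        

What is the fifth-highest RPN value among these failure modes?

RPN = Severity × Occurrence × Detection:
  #1: 5 × 9 × 7 = 315
  #2: 1 × 8 × 10 = 80
  #3: 2 × 5 × 6 = 60
  #4: 6 × 9 × 4 = 216
  #5: 4 × 8 × 4 = 128
  #6: 6 × 5 × 10 = 300
  #7: 8 × 8 × 3 = 192
Sorted descending: 315, 300, 216, 192, 128, 80, 60.
The fifth-highest RPN is 128 (#5).

128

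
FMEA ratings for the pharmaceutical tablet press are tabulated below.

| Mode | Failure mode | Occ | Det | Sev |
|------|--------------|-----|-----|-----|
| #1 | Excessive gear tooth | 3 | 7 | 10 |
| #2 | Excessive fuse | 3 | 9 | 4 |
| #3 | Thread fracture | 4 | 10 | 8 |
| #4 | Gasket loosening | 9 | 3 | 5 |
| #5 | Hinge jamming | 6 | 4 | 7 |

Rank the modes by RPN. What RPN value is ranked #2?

210

RPN = Severity × Occurrence × Detection:
  #1: 10 × 3 × 7 = 210
  #2: 4 × 3 × 9 = 108
  #3: 8 × 4 × 10 = 320
  #4: 5 × 9 × 3 = 135
  #5: 7 × 6 × 4 = 168
Sorted descending: 320, 210, 168, 135, 108.
The second-highest RPN is 210 (#1).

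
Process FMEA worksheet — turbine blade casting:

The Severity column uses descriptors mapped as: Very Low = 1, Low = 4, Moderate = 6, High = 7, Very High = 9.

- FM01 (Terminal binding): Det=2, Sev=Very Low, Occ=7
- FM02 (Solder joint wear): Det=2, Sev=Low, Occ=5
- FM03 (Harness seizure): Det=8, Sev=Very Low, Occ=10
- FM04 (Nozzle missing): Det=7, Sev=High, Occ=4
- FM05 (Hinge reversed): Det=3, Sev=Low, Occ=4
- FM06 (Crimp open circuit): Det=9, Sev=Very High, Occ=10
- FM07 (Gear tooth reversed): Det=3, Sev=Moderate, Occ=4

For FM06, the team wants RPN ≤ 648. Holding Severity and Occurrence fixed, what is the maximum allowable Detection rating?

FM06: S=9, O=10, D=9 → current RPN = 810.
Fixed product = 90. Need 90 × D ≤ 648, so D ≤ 648/90 = 7.20.
Maximum integer Detection rating = 7 (gives RPN 630; D=8 would give 720 > 648).

7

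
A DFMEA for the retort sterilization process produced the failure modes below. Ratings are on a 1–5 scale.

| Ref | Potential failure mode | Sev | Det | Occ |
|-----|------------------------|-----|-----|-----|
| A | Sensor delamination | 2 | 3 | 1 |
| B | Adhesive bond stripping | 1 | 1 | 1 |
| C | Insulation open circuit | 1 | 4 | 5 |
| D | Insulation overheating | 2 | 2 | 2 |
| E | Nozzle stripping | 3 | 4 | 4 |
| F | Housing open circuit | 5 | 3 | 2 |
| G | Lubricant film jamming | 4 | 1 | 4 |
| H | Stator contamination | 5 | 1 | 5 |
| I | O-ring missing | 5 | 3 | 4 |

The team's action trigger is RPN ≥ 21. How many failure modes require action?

4

RPN = Severity × Occurrence × Detection:
  A: 2 × 1 × 3 = 6
  B: 1 × 1 × 1 = 1
  C: 1 × 5 × 4 = 20
  D: 2 × 2 × 2 = 8
  E: 3 × 4 × 4 = 48
  F: 5 × 2 × 3 = 30
  G: 4 × 4 × 1 = 16
  H: 5 × 5 × 1 = 25
  I: 5 × 4 × 3 = 60
Modes with RPN ≥ 21: E (48), F (30), H (25), I (60) → 4.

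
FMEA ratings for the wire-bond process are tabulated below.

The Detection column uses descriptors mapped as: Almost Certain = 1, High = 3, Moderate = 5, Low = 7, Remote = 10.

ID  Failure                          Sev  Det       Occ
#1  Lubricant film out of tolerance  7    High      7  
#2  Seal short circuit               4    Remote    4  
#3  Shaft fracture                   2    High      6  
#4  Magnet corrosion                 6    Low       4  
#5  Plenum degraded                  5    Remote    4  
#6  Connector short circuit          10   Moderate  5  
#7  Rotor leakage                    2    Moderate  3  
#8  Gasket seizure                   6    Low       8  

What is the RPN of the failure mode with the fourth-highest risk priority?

RPN = Severity × Occurrence × Detection:
  #1: 7 × 7 × 3 = 147
  #2: 4 × 4 × 10 = 160
  #3: 2 × 6 × 3 = 36
  #4: 6 × 4 × 7 = 168
  #5: 5 × 4 × 10 = 200
  #6: 10 × 5 × 5 = 250
  #7: 2 × 3 × 5 = 30
  #8: 6 × 8 × 7 = 336
Sorted descending: 336, 250, 200, 168, 160, 147, 36, 30.
The fourth-highest RPN is 168 (#4).

168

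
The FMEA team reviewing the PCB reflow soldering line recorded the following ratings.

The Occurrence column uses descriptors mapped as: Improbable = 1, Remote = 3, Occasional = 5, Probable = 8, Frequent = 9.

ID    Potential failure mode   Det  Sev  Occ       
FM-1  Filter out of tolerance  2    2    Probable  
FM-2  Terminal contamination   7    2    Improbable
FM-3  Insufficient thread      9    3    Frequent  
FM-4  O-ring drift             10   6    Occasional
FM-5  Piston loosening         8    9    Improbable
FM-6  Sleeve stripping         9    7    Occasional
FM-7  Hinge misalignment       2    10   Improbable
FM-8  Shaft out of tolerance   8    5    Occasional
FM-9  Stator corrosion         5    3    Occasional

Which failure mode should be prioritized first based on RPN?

RPN = Severity × Occurrence × Detection:
  FM-1: 2 × 8 × 2 = 32
  FM-2: 2 × 1 × 7 = 14
  FM-3: 3 × 9 × 9 = 243
  FM-4: 6 × 5 × 10 = 300
  FM-5: 9 × 1 × 8 = 72
  FM-6: 7 × 5 × 9 = 315
  FM-7: 10 × 1 × 2 = 20
  FM-8: 5 × 5 × 8 = 200
  FM-9: 3 × 5 × 5 = 75
Highest RPN is 315 → FM-6.

FM-6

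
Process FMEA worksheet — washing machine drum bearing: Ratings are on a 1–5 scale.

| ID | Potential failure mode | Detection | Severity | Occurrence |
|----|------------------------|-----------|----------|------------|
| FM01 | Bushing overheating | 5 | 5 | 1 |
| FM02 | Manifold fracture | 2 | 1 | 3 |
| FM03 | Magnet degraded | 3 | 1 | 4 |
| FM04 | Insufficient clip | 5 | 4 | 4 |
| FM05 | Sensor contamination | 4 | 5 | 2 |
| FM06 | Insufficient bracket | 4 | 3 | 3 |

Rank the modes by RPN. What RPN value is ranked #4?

RPN = Severity × Occurrence × Detection:
  FM01: 5 × 1 × 5 = 25
  FM02: 1 × 3 × 2 = 6
  FM03: 1 × 4 × 3 = 12
  FM04: 4 × 4 × 5 = 80
  FM05: 5 × 2 × 4 = 40
  FM06: 3 × 3 × 4 = 36
Sorted descending: 80, 40, 36, 25, 12, 6.
The fourth-highest RPN is 25 (FM01).

25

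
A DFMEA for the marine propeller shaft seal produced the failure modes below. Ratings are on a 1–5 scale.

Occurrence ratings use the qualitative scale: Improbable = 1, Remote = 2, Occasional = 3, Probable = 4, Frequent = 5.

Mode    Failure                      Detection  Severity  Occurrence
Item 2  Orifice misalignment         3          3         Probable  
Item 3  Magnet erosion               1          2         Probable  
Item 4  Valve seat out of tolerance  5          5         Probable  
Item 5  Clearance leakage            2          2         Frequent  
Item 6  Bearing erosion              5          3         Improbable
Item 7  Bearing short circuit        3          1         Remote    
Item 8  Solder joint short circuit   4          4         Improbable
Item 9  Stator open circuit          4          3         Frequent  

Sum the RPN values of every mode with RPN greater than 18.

216

RPN = Severity × Occurrence × Detection:
  Item 2: 3 × 4 × 3 = 36
  Item 3: 2 × 4 × 1 = 8
  Item 4: 5 × 4 × 5 = 100
  Item 5: 2 × 5 × 2 = 20
  Item 6: 3 × 1 × 5 = 15
  Item 7: 1 × 2 × 3 = 6
  Item 8: 4 × 1 × 4 = 16
  Item 9: 3 × 5 × 4 = 60
RPN > 18: Item 2 (36), Item 4 (100), Item 5 (20), Item 9 (60).
Sum: 36 + 100 + 20 + 60 = 216.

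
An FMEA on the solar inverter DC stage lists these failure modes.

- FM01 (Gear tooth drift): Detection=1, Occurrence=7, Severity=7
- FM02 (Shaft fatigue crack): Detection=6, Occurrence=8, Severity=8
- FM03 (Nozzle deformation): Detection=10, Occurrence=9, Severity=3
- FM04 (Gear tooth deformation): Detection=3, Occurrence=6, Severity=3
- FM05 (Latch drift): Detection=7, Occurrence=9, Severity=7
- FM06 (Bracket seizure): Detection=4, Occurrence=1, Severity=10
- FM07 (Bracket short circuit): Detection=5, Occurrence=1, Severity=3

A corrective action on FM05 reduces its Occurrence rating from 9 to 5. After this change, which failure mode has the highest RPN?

FM02

RPN = Severity × Occurrence × Detection:
  FM01: 7 × 7 × 1 = 49
  FM02: 8 × 8 × 6 = 384
  FM03: 3 × 9 × 10 = 270
  FM04: 3 × 6 × 3 = 54
  FM05: 7 × 9 × 7 = 441
  FM06: 10 × 1 × 4 = 40
  FM07: 3 × 1 × 5 = 15
After action: FM05 → 7 × 5 × 7 = 245.
Revised RPNs: FM02=384, FM03=270, FM05=245, FM04=54, FM01=49, FM06=40, FM07=15.
Highest is now FM02 (384).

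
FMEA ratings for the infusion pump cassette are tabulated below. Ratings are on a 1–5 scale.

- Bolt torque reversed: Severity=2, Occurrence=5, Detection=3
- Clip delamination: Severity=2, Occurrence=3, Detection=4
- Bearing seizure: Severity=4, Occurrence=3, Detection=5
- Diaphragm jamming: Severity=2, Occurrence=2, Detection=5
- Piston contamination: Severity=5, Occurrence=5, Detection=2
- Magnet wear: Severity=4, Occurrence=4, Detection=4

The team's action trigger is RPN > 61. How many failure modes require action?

1

RPN = Severity × Occurrence × Detection:
  Bolt torque reversed: 2 × 5 × 3 = 30
  Clip delamination: 2 × 3 × 4 = 24
  Bearing seizure: 4 × 3 × 5 = 60
  Diaphragm jamming: 2 × 2 × 5 = 20
  Piston contamination: 5 × 5 × 2 = 50
  Magnet wear: 4 × 4 × 4 = 64
Modes with RPN > 61: Magnet wear (64) → 1.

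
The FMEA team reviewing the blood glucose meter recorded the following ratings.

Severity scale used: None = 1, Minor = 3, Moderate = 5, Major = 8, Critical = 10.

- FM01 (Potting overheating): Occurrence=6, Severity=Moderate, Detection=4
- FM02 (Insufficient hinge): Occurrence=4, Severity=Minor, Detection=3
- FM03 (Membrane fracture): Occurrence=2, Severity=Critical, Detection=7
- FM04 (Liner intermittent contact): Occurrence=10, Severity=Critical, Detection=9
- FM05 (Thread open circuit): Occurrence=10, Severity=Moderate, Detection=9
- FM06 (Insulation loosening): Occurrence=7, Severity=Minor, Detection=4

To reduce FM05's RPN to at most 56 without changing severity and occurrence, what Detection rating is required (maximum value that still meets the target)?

FM05: S=5, O=10, D=9 → current RPN = 450.
Fixed product = 50. Need 50 × D ≤ 56, so D ≤ 56/50 = 1.12.
Maximum integer Detection rating = 1 (gives RPN 50; D=2 would give 100 > 56).

1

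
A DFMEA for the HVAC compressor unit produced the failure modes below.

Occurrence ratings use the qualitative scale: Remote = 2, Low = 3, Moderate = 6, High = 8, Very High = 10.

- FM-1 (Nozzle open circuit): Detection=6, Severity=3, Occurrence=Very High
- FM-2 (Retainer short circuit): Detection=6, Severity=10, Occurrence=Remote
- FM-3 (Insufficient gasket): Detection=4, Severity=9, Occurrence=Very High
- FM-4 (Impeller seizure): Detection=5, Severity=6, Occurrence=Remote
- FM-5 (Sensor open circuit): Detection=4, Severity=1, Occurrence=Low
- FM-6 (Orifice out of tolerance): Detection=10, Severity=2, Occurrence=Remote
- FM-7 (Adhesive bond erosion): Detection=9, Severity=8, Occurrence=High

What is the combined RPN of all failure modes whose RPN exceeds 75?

RPN = Severity × Occurrence × Detection:
  FM-1: 3 × 10 × 6 = 180
  FM-2: 10 × 2 × 6 = 120
  FM-3: 9 × 10 × 4 = 360
  FM-4: 6 × 2 × 5 = 60
  FM-5: 1 × 3 × 4 = 12
  FM-6: 2 × 2 × 10 = 40
  FM-7: 8 × 8 × 9 = 576
RPN > 75: FM-1 (180), FM-2 (120), FM-3 (360), FM-7 (576).
Sum: 180 + 120 + 360 + 576 = 1236.

1236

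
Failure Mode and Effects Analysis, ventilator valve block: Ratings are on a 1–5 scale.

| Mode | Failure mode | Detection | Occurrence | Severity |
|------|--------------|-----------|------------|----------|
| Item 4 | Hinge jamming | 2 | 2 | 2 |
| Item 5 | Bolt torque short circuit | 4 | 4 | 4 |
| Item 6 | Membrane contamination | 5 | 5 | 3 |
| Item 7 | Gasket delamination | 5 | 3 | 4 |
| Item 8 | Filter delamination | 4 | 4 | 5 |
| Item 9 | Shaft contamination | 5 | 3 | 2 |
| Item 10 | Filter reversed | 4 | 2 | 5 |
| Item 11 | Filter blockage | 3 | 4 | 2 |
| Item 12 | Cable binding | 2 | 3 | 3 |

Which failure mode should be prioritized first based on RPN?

Item 8

RPN = Severity × Occurrence × Detection:
  Item 4: 2 × 2 × 2 = 8
  Item 5: 4 × 4 × 4 = 64
  Item 6: 3 × 5 × 5 = 75
  Item 7: 4 × 3 × 5 = 60
  Item 8: 5 × 4 × 4 = 80
  Item 9: 2 × 3 × 5 = 30
  Item 10: 5 × 2 × 4 = 40
  Item 11: 2 × 4 × 3 = 24
  Item 12: 3 × 3 × 2 = 18
Highest RPN is 80 → Item 8.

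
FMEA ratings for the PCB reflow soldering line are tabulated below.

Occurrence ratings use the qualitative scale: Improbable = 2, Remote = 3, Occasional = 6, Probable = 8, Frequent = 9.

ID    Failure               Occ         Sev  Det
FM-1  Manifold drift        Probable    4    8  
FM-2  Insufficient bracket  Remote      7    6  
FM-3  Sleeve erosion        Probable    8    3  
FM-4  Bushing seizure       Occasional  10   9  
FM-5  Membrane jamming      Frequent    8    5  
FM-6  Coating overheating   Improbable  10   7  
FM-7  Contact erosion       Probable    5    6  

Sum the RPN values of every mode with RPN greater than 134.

RPN = Severity × Occurrence × Detection:
  FM-1: 4 × 8 × 8 = 256
  FM-2: 7 × 3 × 6 = 126
  FM-3: 8 × 8 × 3 = 192
  FM-4: 10 × 6 × 9 = 540
  FM-5: 8 × 9 × 5 = 360
  FM-6: 10 × 2 × 7 = 140
  FM-7: 5 × 8 × 6 = 240
RPN > 134: FM-1 (256), FM-3 (192), FM-4 (540), FM-5 (360), FM-6 (140), FM-7 (240).
Sum: 256 + 192 + 540 + 360 + 140 + 240 = 1728.

1728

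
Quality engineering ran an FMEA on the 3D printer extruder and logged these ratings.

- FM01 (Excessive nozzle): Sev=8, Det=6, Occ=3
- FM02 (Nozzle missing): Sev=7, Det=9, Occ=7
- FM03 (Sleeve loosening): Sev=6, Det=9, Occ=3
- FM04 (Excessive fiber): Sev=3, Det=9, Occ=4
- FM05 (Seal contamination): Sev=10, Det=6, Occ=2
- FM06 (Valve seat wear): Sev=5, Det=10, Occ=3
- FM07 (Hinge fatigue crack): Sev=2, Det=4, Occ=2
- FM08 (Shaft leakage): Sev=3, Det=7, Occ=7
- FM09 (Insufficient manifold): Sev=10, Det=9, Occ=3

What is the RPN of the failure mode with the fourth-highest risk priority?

150

RPN = Severity × Occurrence × Detection:
  FM01: 8 × 3 × 6 = 144
  FM02: 7 × 7 × 9 = 441
  FM03: 6 × 3 × 9 = 162
  FM04: 3 × 4 × 9 = 108
  FM05: 10 × 2 × 6 = 120
  FM06: 5 × 3 × 10 = 150
  FM07: 2 × 2 × 4 = 16
  FM08: 3 × 7 × 7 = 147
  FM09: 10 × 3 × 9 = 270
Sorted descending: 441, 270, 162, 150, 147, 144, 120, 108, 16.
The fourth-highest RPN is 150 (FM06).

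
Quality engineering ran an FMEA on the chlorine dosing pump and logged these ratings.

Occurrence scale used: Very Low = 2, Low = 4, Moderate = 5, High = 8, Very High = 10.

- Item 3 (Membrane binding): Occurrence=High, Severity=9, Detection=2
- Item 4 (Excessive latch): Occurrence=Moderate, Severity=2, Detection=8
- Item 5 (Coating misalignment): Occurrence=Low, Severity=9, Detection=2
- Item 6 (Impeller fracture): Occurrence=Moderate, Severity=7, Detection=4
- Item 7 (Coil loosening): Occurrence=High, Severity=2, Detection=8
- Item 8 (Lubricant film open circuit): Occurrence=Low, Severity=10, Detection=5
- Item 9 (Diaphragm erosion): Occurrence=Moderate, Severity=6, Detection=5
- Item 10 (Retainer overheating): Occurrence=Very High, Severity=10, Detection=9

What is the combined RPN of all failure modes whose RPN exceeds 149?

RPN = Severity × Occurrence × Detection:
  Item 3: 9 × 8 × 2 = 144
  Item 4: 2 × 5 × 8 = 80
  Item 5: 9 × 4 × 2 = 72
  Item 6: 7 × 5 × 4 = 140
  Item 7: 2 × 8 × 8 = 128
  Item 8: 10 × 4 × 5 = 200
  Item 9: 6 × 5 × 5 = 150
  Item 10: 10 × 10 × 9 = 900
RPN > 149: Item 8 (200), Item 9 (150), Item 10 (900).
Sum: 200 + 150 + 900 = 1250.

1250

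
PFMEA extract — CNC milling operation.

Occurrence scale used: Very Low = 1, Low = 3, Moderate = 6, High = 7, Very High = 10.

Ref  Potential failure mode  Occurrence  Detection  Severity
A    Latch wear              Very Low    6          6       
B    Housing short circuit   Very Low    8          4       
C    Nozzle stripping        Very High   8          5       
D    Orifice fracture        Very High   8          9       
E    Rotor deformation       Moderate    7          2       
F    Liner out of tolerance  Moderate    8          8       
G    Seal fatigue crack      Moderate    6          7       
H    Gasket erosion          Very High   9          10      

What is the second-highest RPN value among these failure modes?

RPN = Severity × Occurrence × Detection:
  A: 6 × 1 × 6 = 36
  B: 4 × 1 × 8 = 32
  C: 5 × 10 × 8 = 400
  D: 9 × 10 × 8 = 720
  E: 2 × 6 × 7 = 84
  F: 8 × 6 × 8 = 384
  G: 7 × 6 × 6 = 252
  H: 10 × 10 × 9 = 900
Sorted descending: 900, 720, 400, 384, 252, 84, 36, 32.
The second-highest RPN is 720 (D).

720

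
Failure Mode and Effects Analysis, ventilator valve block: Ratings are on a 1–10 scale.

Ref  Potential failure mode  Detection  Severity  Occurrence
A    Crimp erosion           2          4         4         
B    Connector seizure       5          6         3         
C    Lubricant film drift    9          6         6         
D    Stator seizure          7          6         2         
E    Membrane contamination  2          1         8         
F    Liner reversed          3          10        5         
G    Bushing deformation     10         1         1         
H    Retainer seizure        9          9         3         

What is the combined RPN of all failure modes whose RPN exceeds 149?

RPN = Severity × Occurrence × Detection:
  A: 4 × 4 × 2 = 32
  B: 6 × 3 × 5 = 90
  C: 6 × 6 × 9 = 324
  D: 6 × 2 × 7 = 84
  E: 1 × 8 × 2 = 16
  F: 10 × 5 × 3 = 150
  G: 1 × 1 × 10 = 10
  H: 9 × 3 × 9 = 243
RPN > 149: C (324), F (150), H (243).
Sum: 324 + 150 + 243 = 717.

717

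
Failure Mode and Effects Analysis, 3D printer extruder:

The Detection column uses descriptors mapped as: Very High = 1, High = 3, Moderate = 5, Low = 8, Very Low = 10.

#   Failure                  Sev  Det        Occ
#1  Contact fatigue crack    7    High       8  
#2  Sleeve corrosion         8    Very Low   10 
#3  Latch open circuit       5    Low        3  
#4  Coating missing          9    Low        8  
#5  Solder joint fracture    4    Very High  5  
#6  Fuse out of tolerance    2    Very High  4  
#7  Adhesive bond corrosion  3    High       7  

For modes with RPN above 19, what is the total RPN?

RPN = Severity × Occurrence × Detection:
  #1: 7 × 8 × 3 = 168
  #2: 8 × 10 × 10 = 800
  #3: 5 × 3 × 8 = 120
  #4: 9 × 8 × 8 = 576
  #5: 4 × 5 × 1 = 20
  #6: 2 × 4 × 1 = 8
  #7: 3 × 7 × 3 = 63
RPN > 19: #1 (168), #2 (800), #3 (120), #4 (576), #5 (20), #7 (63).
Sum: 168 + 800 + 120 + 576 + 20 + 63 = 1747.

1747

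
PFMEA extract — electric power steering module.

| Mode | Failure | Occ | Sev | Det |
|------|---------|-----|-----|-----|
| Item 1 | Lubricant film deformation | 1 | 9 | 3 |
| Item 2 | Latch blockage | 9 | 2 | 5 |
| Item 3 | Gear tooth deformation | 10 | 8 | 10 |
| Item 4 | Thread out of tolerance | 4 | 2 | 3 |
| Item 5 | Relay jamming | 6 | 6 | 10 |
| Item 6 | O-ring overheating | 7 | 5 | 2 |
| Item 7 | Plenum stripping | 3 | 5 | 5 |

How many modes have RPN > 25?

RPN = Severity × Occurrence × Detection:
  Item 1: 9 × 1 × 3 = 27
  Item 2: 2 × 9 × 5 = 90
  Item 3: 8 × 10 × 10 = 800
  Item 4: 2 × 4 × 3 = 24
  Item 5: 6 × 6 × 10 = 360
  Item 6: 5 × 7 × 2 = 70
  Item 7: 5 × 3 × 5 = 75
Modes with RPN > 25: Item 1 (27), Item 2 (90), Item 3 (800), Item 5 (360), Item 6 (70), Item 7 (75) → 6.

6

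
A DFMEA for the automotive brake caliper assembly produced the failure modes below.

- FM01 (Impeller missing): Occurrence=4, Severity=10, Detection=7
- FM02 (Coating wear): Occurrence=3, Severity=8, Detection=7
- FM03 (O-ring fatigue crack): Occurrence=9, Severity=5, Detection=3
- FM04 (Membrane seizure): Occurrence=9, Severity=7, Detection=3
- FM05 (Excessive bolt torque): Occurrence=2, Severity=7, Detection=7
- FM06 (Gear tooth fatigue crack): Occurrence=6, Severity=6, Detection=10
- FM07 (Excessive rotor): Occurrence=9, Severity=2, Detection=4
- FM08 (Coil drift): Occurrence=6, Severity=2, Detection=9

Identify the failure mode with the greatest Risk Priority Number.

RPN = Severity × Occurrence × Detection:
  FM01: 10 × 4 × 7 = 280
  FM02: 8 × 3 × 7 = 168
  FM03: 5 × 9 × 3 = 135
  FM04: 7 × 9 × 3 = 189
  FM05: 7 × 2 × 7 = 98
  FM06: 6 × 6 × 10 = 360
  FM07: 2 × 9 × 4 = 72
  FM08: 2 × 6 × 9 = 108
Highest RPN is 360 → FM06.

FM06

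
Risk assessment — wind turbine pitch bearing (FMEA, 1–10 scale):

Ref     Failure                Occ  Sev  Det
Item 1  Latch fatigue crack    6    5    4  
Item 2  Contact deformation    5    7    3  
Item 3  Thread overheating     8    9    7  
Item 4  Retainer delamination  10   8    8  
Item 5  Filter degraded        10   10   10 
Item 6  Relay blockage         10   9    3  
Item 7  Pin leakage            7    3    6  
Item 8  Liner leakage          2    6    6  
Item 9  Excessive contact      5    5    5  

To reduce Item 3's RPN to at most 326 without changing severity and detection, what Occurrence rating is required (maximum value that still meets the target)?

5

Item 3: S=9, O=8, D=7 → current RPN = 504.
Fixed product = 63. Need 63 × O ≤ 326, so O ≤ 326/63 = 5.17.
Maximum integer Occurrence rating = 5 (gives RPN 315; O=6 would give 378 > 326).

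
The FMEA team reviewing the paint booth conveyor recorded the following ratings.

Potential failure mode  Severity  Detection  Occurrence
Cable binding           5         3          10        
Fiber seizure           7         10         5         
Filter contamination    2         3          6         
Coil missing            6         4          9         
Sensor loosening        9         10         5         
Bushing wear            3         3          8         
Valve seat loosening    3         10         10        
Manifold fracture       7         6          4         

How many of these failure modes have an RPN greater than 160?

5

RPN = Severity × Occurrence × Detection:
  Cable binding: 5 × 10 × 3 = 150
  Fiber seizure: 7 × 5 × 10 = 350
  Filter contamination: 2 × 6 × 3 = 36
  Coil missing: 6 × 9 × 4 = 216
  Sensor loosening: 9 × 5 × 10 = 450
  Bushing wear: 3 × 8 × 3 = 72
  Valve seat loosening: 3 × 10 × 10 = 300
  Manifold fracture: 7 × 4 × 6 = 168
Modes with RPN > 160: Fiber seizure (350), Coil missing (216), Sensor loosening (450), Valve seat loosening (300), Manifold fracture (168) → 5.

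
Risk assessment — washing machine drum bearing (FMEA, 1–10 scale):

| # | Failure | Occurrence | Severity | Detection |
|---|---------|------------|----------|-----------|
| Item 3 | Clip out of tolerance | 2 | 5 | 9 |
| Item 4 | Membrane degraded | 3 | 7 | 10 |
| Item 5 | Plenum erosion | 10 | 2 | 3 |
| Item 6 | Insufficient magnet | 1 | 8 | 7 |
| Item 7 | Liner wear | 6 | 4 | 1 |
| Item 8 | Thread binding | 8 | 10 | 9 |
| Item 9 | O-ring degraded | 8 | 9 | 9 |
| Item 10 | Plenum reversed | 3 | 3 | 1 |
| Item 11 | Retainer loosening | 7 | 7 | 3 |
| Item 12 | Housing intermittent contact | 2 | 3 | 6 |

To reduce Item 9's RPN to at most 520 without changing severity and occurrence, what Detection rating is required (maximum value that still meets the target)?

Item 9: S=9, O=8, D=9 → current RPN = 648.
Fixed product = 72. Need 72 × D ≤ 520, so D ≤ 520/72 = 7.22.
Maximum integer Detection rating = 7 (gives RPN 504; D=8 would give 576 > 520).

7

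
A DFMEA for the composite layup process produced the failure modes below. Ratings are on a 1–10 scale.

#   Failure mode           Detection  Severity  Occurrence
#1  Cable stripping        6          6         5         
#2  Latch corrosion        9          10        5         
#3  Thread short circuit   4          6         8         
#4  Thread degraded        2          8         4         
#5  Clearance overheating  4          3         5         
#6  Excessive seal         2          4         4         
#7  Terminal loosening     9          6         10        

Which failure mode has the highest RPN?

RPN = Severity × Occurrence × Detection:
  #1: 6 × 5 × 6 = 180
  #2: 10 × 5 × 9 = 450
  #3: 6 × 8 × 4 = 192
  #4: 8 × 4 × 2 = 64
  #5: 3 × 5 × 4 = 60
  #6: 4 × 4 × 2 = 32
  #7: 6 × 10 × 9 = 540
Highest RPN is 540 → #7.

#7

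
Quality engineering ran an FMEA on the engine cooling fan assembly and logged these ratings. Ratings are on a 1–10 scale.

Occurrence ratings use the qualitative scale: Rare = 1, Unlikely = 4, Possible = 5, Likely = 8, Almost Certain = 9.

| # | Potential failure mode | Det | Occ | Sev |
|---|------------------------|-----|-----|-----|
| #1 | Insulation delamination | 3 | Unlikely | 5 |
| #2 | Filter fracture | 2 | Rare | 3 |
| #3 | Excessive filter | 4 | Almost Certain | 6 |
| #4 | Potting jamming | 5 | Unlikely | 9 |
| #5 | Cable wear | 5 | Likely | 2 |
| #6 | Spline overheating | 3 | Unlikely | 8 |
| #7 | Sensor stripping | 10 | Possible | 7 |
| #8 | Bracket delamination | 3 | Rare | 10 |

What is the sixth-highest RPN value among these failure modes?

60

RPN = Severity × Occurrence × Detection:
  #1: 5 × 4 × 3 = 60
  #2: 3 × 1 × 2 = 6
  #3: 6 × 9 × 4 = 216
  #4: 9 × 4 × 5 = 180
  #5: 2 × 8 × 5 = 80
  #6: 8 × 4 × 3 = 96
  #7: 7 × 5 × 10 = 350
  #8: 10 × 1 × 3 = 30
Sorted descending: 350, 216, 180, 96, 80, 60, 30, 6.
The sixth-highest RPN is 60 (#1).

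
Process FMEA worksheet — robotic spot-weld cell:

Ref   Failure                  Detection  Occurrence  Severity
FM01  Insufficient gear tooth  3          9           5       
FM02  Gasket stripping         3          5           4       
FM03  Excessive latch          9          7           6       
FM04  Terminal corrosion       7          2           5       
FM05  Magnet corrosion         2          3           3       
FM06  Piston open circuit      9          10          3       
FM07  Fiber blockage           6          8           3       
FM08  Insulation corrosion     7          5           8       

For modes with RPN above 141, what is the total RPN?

1072

RPN = Severity × Occurrence × Detection:
  FM01: 5 × 9 × 3 = 135
  FM02: 4 × 5 × 3 = 60
  FM03: 6 × 7 × 9 = 378
  FM04: 5 × 2 × 7 = 70
  FM05: 3 × 3 × 2 = 18
  FM06: 3 × 10 × 9 = 270
  FM07: 3 × 8 × 6 = 144
  FM08: 8 × 5 × 7 = 280
RPN > 141: FM03 (378), FM06 (270), FM07 (144), FM08 (280).
Sum: 378 + 270 + 144 + 280 = 1072.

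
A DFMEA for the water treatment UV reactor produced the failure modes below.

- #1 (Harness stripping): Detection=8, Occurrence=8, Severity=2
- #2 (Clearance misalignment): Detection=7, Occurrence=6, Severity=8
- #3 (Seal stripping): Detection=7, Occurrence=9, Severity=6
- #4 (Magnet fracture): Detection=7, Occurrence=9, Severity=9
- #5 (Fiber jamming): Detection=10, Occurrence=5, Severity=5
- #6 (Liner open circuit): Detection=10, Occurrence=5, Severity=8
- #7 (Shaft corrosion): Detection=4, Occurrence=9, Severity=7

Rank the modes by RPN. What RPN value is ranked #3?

RPN = Severity × Occurrence × Detection:
  #1: 2 × 8 × 8 = 128
  #2: 8 × 6 × 7 = 336
  #3: 6 × 9 × 7 = 378
  #4: 9 × 9 × 7 = 567
  #5: 5 × 5 × 10 = 250
  #6: 8 × 5 × 10 = 400
  #7: 7 × 9 × 4 = 252
Sorted descending: 567, 400, 378, 336, 252, 250, 128.
The third-highest RPN is 378 (#3).

378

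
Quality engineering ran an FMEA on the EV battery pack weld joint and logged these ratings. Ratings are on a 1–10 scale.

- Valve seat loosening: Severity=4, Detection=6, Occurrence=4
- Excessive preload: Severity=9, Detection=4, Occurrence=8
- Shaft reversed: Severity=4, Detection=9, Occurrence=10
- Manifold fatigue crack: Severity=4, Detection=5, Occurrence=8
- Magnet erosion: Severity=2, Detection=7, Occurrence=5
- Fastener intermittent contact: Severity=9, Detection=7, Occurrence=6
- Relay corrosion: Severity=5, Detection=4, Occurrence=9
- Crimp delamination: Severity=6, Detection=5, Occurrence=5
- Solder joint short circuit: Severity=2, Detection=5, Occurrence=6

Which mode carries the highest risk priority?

Fastener intermittent contact

RPN = Severity × Occurrence × Detection:
  Valve seat loosening: 4 × 4 × 6 = 96
  Excessive preload: 9 × 8 × 4 = 288
  Shaft reversed: 4 × 10 × 9 = 360
  Manifold fatigue crack: 4 × 8 × 5 = 160
  Magnet erosion: 2 × 5 × 7 = 70
  Fastener intermittent contact: 9 × 6 × 7 = 378
  Relay corrosion: 5 × 9 × 4 = 180
  Crimp delamination: 6 × 5 × 5 = 150
  Solder joint short circuit: 2 × 6 × 5 = 60
Highest RPN is 378 → Fastener intermittent contact.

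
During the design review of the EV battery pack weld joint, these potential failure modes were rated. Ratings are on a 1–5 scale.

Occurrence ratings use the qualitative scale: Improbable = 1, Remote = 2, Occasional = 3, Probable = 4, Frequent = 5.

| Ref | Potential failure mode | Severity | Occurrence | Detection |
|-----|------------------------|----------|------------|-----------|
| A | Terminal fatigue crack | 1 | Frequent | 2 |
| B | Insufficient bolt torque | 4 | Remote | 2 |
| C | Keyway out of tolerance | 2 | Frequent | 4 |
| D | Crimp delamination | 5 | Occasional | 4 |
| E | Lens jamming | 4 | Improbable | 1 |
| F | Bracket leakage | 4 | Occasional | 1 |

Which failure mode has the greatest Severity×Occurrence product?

Criticality = Severity × Occurrence:
  A: 1 × 5 = 5
  B: 4 × 2 = 8
  C: 2 × 5 = 10
  D: 5 × 3 = 15
  E: 4 × 1 = 4
  F: 4 × 3 = 12
Highest criticality is 15 → D.

D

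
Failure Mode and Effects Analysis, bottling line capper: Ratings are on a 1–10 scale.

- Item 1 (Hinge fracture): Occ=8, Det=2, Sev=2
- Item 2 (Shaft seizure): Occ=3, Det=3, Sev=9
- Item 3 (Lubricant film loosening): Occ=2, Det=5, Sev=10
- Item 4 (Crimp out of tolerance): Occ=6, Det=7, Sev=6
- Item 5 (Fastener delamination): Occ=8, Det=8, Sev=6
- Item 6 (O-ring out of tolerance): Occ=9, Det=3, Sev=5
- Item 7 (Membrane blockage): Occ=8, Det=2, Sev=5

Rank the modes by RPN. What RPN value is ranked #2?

RPN = Severity × Occurrence × Detection:
  Item 1: 2 × 8 × 2 = 32
  Item 2: 9 × 3 × 3 = 81
  Item 3: 10 × 2 × 5 = 100
  Item 4: 6 × 6 × 7 = 252
  Item 5: 6 × 8 × 8 = 384
  Item 6: 5 × 9 × 3 = 135
  Item 7: 5 × 8 × 2 = 80
Sorted descending: 384, 252, 135, 100, 81, 80, 32.
The second-highest RPN is 252 (Item 4).

252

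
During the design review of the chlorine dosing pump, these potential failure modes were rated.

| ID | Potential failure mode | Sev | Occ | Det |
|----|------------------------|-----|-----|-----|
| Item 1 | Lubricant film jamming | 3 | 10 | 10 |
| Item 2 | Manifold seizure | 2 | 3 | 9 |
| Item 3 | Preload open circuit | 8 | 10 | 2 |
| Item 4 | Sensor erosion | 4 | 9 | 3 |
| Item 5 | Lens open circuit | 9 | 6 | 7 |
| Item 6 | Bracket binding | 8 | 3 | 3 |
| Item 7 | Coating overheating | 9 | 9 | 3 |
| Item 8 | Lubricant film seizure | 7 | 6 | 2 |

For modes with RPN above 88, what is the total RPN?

RPN = Severity × Occurrence × Detection:
  Item 1: 3 × 10 × 10 = 300
  Item 2: 2 × 3 × 9 = 54
  Item 3: 8 × 10 × 2 = 160
  Item 4: 4 × 9 × 3 = 108
  Item 5: 9 × 6 × 7 = 378
  Item 6: 8 × 3 × 3 = 72
  Item 7: 9 × 9 × 3 = 243
  Item 8: 7 × 6 × 2 = 84
RPN > 88: Item 1 (300), Item 3 (160), Item 4 (108), Item 5 (378), Item 7 (243).
Sum: 300 + 160 + 108 + 378 + 243 = 1189.

1189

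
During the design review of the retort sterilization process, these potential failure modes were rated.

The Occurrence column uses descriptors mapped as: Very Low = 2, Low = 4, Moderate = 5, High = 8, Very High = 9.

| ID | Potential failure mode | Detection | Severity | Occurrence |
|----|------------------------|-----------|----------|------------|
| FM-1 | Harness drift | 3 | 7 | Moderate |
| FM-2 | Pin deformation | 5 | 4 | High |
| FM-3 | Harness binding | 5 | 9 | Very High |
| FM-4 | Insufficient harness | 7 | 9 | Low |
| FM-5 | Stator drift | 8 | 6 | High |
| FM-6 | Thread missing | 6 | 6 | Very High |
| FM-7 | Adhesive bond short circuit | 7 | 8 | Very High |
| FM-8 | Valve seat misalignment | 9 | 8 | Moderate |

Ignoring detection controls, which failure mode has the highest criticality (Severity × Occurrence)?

Criticality = Severity × Occurrence:
  FM-1: 7 × 5 = 35
  FM-2: 4 × 8 = 32
  FM-3: 9 × 9 = 81
  FM-4: 9 × 4 = 36
  FM-5: 6 × 8 = 48
  FM-6: 6 × 9 = 54
  FM-7: 8 × 9 = 72
  FM-8: 8 × 5 = 40
Highest criticality is 81 → FM-3.

FM-3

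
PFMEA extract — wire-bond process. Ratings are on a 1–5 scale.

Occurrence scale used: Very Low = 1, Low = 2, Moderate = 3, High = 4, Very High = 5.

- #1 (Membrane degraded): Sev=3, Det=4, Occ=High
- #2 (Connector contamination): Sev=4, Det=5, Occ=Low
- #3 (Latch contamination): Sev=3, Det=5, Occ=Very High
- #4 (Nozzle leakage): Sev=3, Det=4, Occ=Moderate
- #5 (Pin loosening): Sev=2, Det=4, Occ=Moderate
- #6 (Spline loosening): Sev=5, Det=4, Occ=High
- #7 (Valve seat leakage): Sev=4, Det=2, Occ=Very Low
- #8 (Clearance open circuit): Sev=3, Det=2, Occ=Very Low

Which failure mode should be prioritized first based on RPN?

RPN = Severity × Occurrence × Detection:
  #1: 3 × 4 × 4 = 48
  #2: 4 × 2 × 5 = 40
  #3: 3 × 5 × 5 = 75
  #4: 3 × 3 × 4 = 36
  #5: 2 × 3 × 4 = 24
  #6: 5 × 4 × 4 = 80
  #7: 4 × 1 × 2 = 8
  #8: 3 × 1 × 2 = 6
Highest RPN is 80 → #6.

#6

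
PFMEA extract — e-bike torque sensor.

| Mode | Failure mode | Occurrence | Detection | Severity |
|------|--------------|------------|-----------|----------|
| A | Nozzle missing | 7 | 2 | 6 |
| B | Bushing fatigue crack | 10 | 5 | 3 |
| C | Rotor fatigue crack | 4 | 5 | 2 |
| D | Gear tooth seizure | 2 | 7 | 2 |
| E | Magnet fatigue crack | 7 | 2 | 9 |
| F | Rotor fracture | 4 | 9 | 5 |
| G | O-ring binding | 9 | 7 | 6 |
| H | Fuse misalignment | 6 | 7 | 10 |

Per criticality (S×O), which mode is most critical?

Criticality = Severity × Occurrence:
  A: 6 × 7 = 42
  B: 3 × 10 = 30
  C: 2 × 4 = 8
  D: 2 × 2 = 4
  E: 9 × 7 = 63
  F: 5 × 4 = 20
  G: 6 × 9 = 54
  H: 10 × 6 = 60
Highest criticality is 63 → E.

E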